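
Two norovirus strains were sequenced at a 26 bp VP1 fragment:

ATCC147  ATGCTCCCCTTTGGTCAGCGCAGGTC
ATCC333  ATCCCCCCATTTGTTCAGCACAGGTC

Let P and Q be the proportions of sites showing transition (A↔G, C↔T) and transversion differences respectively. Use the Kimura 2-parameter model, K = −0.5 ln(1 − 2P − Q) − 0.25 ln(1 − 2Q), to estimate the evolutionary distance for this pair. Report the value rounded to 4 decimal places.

0.2224

Mismatches occur at site 3 (G→C, transversion), site 5 (T→C, transition), site 9 (C→A, transversion), site 14 (G→T, transversion), site 20 (G→A, transition).
Of the 5 differences, 2 transitions and 3 transversions over 26 sites: P = 2/26 = 0.076923, Q = 3/26 = 0.115385.
d = −0.5·ln(0.730769) − 0.25·ln(0.769230) = −0.5·(-0.313658) − 0.25·(-0.262365) = 0.2224.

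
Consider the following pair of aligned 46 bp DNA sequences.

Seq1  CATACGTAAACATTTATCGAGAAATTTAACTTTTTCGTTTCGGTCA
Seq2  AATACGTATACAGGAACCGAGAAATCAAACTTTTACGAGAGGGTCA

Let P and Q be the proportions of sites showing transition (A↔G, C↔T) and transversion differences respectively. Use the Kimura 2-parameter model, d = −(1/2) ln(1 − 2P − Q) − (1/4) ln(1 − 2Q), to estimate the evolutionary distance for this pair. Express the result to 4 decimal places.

0.3600

Mismatches occur at site 1 (C↔A, transversion), site 9 (A↔T, transversion), site 13 (T↔G, transversion), site 14 (T↔G, transversion), site 15 (T↔A, transversion), site 17 (T↔C, transition), site 26 (T↔C, transition), site 27 (T↔A, transversion), site 35 (T↔A, transversion), site 38 (T↔A, transversion), site 39 (T↔G, transversion), site 40 (T↔A, transversion), site 41 (C↔G, transversion).
Of the 13 differences, 2 transitions and 11 transversions over 46 sites: P = 2/46 = 0.043478, Q = 11/46 = 0.239130.
d = −0.5·ln(0.673914) − 0.25·ln(0.521740) = −0.5·(-0.394653) − 0.25·(-0.650586) = 0.3600.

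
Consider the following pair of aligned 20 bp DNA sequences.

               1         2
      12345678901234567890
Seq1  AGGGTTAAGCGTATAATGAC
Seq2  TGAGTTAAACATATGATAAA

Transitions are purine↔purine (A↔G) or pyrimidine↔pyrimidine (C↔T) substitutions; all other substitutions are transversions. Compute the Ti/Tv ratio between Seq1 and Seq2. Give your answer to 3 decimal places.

2.500

Mismatches occur at site 1 (A→T, transversion), site 3 (G→A, transition), site 9 (G→A, transition), site 11 (G→A, transition), site 15 (A→G, transition), site 18 (G→A, transition), site 20 (C→A, transversion).
Of the 7 differences, 5 transitions and 2 transversions, so Ti/Tv = 5/2 = 2.500.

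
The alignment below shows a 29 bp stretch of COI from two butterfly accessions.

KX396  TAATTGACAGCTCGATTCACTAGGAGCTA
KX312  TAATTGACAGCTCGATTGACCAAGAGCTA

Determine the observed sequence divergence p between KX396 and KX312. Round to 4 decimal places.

Mismatches occur at site 18 (C→G), site 21 (T→C), site 23 (G→A).
There are 3 differences over 29 sites, so p = 3/29 = 0.1034.

0.1034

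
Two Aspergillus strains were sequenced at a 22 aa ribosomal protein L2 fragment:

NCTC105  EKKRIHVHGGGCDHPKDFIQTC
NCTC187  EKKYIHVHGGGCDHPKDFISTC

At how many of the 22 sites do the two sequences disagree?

Differing sites — 4:R/Y; 20:Q/S.
That gives 2 mismatches out of 22 aligned sites, so the Hamming distance is 2.

2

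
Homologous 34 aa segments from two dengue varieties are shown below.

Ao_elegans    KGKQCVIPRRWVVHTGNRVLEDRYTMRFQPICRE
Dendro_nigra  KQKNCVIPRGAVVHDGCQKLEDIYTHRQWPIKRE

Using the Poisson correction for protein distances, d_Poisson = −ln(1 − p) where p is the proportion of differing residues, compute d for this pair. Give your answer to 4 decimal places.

The sequences differ at positions 2 (G/Q), 4 (Q/N), 10 (R/G), 11 (W/A), 15 (T/D), 17 (N/C), 18 (R/Q), 19 (V/K), 23 (R/I), 26 (M/H), 28 (F/Q), 29 (Q/W), 32 (C/K).
p = 13/34 = 0.382353.
d = −ln(1 − 0.382353) = −ln(0.617647) = 0.4818.

0.4818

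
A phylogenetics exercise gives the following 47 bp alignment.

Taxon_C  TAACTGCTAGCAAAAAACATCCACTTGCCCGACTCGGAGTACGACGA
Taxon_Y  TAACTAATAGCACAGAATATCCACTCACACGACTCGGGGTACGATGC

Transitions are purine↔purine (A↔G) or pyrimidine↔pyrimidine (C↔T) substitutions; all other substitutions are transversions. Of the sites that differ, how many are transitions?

7

Mismatches occur at site 6 (G→A, transition), site 7 (C→A, transversion), site 13 (A→C, transversion), site 15 (A→G, transition), site 18 (C→T, transition), site 26 (T→C, transition), site 27 (G→A, transition), site 29 (C→A, transversion), site 38 (A→G, transition), site 45 (C→T, transition), site 47 (A→C, transversion).
Of the 11 differences, 7 transitions and 4 transversions, so the answer is 7.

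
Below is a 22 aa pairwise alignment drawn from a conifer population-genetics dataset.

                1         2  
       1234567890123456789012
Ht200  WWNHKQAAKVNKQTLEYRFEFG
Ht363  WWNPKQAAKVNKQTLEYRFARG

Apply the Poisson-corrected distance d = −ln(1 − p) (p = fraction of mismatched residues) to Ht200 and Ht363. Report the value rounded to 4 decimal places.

Differing sites — 4:H/P; 20:E/A; 21:F/R.
p = 3/22 = 0.136364.
d = −ln(1 − 0.136364) = −ln(0.863636) = 0.1466.

0.1466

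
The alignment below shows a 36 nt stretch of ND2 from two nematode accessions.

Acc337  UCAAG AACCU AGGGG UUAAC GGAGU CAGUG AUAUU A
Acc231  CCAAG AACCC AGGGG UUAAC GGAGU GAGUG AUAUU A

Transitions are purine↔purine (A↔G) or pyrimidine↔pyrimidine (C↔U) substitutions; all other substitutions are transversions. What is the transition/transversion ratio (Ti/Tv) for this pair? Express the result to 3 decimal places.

Mismatches occur at site 1 (U→C, transition), site 10 (U→C, transition), site 26 (C→G, transversion).
Of the 3 differences, 2 transitions and 1 transversion, so Ti/Tv = 2/1 = 2.000.

2.000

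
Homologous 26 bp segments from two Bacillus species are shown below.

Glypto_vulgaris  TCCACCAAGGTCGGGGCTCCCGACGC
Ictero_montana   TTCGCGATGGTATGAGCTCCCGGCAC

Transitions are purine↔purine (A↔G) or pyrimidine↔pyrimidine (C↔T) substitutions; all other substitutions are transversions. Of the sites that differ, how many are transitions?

Differing sites — 2:C/T (Ti); 4:A/G (Ti); 6:C/G (Tv); 8:A/T (Tv); 12:C/A (Tv); 13:G/T (Tv); 15:G/A (Ti); 23:A/G (Ti); 25:G/A (Ti).
Of the 9 differences, 5 transitions and 4 transversions, so the answer is 5.

5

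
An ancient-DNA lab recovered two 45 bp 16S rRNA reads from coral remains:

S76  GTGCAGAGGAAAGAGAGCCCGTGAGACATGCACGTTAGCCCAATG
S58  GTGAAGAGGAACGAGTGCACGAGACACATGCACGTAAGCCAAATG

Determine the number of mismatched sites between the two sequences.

8

Mismatches occur at site 4 (C↔A), site 12 (A↔C), site 16 (A↔T), site 19 (C↔A), site 22 (T↔A), site 25 (G↔C), site 36 (T↔A), site 41 (C↔A).
That gives 8 mismatches out of 45 aligned sites, so the Hamming distance is 8.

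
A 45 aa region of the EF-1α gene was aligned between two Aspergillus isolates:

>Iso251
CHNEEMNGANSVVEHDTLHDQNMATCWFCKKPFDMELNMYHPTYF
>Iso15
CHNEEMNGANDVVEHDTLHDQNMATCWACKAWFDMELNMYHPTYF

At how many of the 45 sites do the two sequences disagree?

Differing sites — 11:S/D; 28:F/A; 31:K/A; 32:P/W.
That gives 4 mismatches out of 45 aligned sites, so the Hamming distance is 4.

4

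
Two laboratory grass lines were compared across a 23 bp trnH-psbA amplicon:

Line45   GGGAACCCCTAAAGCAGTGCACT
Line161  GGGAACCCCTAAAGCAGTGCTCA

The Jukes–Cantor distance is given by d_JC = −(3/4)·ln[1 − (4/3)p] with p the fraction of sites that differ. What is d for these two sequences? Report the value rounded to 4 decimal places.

Differing sites — 21:A/T; 23:T/A.
p = 2/23 = 0.086957.
d = −0.75 · ln(1 − (4/3)·0.086957) = −0.75 · ln(0.884057) = −0.75 · (-0.123234) = 0.0924.

0.0924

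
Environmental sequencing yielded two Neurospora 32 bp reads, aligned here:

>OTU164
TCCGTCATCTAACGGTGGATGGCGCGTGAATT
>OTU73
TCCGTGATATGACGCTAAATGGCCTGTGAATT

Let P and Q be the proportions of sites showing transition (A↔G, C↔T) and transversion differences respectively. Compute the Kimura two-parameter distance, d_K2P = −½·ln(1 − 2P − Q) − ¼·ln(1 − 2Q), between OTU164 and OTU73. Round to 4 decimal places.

Mismatches occur at site 6 (C→G, transversion), site 9 (C→A, transversion), site 11 (A→G, transition), site 15 (G→C, transversion), site 17 (G→A, transition), site 18 (G→A, transition), site 24 (G→C, transversion), site 25 (C→T, transition).
Of the 8 differences, 4 transitions and 4 transversions over 32 sites: P = 4/32 = 0.125000, Q = 4/32 = 0.125000.
d = −0.5·ln(0.625000) − 0.25·ln(0.750000) = −0.5·(-0.470004) − 0.25·(-0.287682) = 0.3069.

0.3069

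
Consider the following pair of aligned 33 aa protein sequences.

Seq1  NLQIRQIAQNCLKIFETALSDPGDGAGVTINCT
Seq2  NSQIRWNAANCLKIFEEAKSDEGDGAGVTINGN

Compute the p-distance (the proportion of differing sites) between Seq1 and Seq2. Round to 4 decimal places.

0.2727

Differing sites — 2:L/S; 6:Q/W; 7:I/N; 9:Q/A; 17:T/E; 19:L/K; 22:P/E; 32:C/G; 33:T/N.
There are 9 differences over 33 sites, so p = 9/33 = 0.2727.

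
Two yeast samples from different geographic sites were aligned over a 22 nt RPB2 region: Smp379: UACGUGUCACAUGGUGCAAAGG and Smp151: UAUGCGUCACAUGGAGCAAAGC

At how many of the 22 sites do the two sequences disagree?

4

Differing sites — 3:C/U; 5:U/C; 15:U/A; 22:G/C.
That gives 4 mismatches out of 22 aligned sites, so the Hamming distance is 4.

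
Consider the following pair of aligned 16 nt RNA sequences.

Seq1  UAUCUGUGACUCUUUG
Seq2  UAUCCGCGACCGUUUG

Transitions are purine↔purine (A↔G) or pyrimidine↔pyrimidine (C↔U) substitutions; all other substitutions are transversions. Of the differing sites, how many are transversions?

1

Differing sites — 5:U/C (Ti); 7:U/C (Ti); 11:U/C (Ti); 12:C/G (Tv).
Of the 4 differences, 3 transitions and 1 transversion, so the answer is 1.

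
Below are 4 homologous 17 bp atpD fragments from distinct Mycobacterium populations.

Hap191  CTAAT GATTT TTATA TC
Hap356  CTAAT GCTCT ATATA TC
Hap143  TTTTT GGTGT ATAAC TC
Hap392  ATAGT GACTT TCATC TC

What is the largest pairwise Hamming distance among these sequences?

Pairwise Hamming distances:
  Hap191 vs Hap356: 3
  Hap191 vs Hap143: 8
  Hap191 vs Hap392: 5
  Hap356 vs Hap143: 7
  Hap356 vs Hap392: 8
  Hap143 vs Hap392: 9
The largest is 9, between Hap143 and Hap392.

9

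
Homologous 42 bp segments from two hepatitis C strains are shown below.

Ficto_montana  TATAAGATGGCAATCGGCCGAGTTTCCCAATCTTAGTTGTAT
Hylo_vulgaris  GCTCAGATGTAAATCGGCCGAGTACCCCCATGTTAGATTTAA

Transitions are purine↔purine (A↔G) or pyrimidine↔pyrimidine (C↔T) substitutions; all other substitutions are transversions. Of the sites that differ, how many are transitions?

1

Differing sites — 1:T/G (Tv); 2:A/C (Tv); 4:A/C (Tv); 10:G/T (Tv); 11:C/A (Tv); 24:T/A (Tv); 25:T/C (Ti); 29:A/C (Tv); 32:C/G (Tv); 37:T/A (Tv); 39:G/T (Tv); 42:T/A (Tv).
Of the 12 differences, 1 transition and 11 transversions, so the answer is 1.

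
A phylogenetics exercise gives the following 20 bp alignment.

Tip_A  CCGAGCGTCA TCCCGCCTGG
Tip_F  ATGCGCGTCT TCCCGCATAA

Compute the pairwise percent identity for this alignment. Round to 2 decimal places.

65.00%

Differing sites — 1:C/A; 2:C/T; 4:A/C; 10:A/T; 17:C/A; 19:G/A; 20:G/A.
13 of the 20 sites match, so the percent identity is 13/20 × 100 = 65.00%.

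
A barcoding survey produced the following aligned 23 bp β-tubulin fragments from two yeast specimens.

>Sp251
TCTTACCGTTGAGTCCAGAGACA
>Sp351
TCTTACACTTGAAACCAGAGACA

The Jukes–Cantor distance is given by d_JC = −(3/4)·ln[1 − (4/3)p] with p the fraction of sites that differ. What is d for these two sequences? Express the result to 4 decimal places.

Mismatches occur at site 7 (C→A), site 8 (G→C), site 13 (G→A), site 14 (T→A).
p = 4/23 = 0.173913.
d = −0.75 · ln(1 − (4/3)·0.173913) = −0.75 · ln(0.768116) = −0.75 · (-0.263815) = 0.1979.

0.1979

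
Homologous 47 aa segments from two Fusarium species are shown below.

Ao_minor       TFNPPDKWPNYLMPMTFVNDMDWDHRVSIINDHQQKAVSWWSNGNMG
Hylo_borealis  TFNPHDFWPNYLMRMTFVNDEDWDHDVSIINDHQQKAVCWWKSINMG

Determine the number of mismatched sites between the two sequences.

9

Mismatches occur at site 5 (P→H), site 7 (K→F), site 14 (P→R), site 21 (M→E), site 26 (R→D), site 39 (S→C), site 42 (S→K), site 43 (N→S), site 44 (G→I).
That gives 9 mismatches out of 47 aligned sites, so the Hamming distance is 9.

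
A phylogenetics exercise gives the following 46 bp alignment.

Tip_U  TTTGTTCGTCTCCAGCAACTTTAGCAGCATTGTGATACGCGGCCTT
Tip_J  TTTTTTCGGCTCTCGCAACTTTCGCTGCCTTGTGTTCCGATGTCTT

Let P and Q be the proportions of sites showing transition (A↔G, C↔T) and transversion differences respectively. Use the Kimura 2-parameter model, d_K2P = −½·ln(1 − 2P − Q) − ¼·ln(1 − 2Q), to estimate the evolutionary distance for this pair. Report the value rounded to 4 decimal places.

Mismatches occur at site 4 (G→T, transversion), site 9 (T→G, transversion), site 13 (C→T, transition), site 14 (A→C, transversion), site 23 (A→C, transversion), site 26 (A→T, transversion), site 29 (A→C, transversion), site 35 (A→T, transversion), site 37 (A→C, transversion), site 40 (C→A, transversion), site 41 (G→T, transversion), site 43 (C→T, transition).
Of the 12 differences, 2 transitions and 10 transversions over 46 sites: P = 2/46 = 0.043478, Q = 10/46 = 0.217391.
d = −0.5·ln(0.695653) − 0.25·ln(0.565218) = −0.5·(-0.362904) − 0.25·(-0.570544) = 0.3241.

0.3241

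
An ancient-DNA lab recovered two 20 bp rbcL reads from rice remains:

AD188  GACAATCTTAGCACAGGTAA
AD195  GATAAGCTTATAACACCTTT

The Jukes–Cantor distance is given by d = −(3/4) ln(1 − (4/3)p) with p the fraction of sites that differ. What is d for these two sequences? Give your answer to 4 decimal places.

0.5716

Differing sites — 3:C/T; 6:T/G; 11:G/T; 12:C/A; 16:G/C; 17:G/C; 19:A/T; 20:A/T.
p = 8/20 = 0.400000.
d = −0.75 · ln(1 − (4/3)·0.400000) = −0.75 · ln(0.466667) = −0.75 · (-0.762139) = 0.5716.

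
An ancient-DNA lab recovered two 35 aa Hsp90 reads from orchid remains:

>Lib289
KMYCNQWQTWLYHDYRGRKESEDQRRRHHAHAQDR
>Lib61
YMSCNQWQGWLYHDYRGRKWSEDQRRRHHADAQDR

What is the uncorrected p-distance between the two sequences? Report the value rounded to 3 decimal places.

0.143

Differing sites — 1:K/Y; 3:Y/S; 9:T/G; 20:E/W; 31:H/D.
There are 5 differences over 35 sites, so p = 5/35 = 0.143.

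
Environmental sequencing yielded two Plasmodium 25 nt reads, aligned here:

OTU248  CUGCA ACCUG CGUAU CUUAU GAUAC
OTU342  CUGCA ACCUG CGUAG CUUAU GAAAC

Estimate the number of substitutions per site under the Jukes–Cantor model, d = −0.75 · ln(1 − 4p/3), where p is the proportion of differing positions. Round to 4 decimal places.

The sequences differ at positions 15 (U/G), 23 (U/A).
p = 2/25 = 0.080000.
d = −0.75 · ln(1 − (4/3)·0.080000) = −0.75 · ln(0.893333) = −0.75 · (-0.112796) = 0.0846.

0.0846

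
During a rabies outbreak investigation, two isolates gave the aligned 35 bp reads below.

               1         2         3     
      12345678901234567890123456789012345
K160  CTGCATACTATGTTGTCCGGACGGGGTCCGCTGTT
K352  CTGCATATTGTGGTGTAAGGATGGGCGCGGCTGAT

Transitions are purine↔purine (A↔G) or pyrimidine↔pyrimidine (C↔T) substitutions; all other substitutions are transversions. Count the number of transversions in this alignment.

7

The sequences differ at positions 8 (C/T, transition), 10 (A/G, transition), 13 (T/G, transversion), 17 (C/A, transversion), 18 (C/A, transversion), 22 (C/T, transition), 26 (G/C, transversion), 27 (T/G, transversion), 29 (C/G, transversion), 34 (T/A, transversion).
Of the 10 differences, 3 transitions and 7 transversions, so the answer is 7.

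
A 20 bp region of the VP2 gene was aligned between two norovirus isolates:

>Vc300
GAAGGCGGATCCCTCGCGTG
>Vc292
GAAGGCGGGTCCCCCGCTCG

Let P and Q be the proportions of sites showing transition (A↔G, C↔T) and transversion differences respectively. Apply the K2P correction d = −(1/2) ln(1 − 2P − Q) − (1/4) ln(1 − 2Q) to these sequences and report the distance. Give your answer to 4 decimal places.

Mismatches occur at site 9 (A↔G, transition), site 14 (T↔C, transition), site 18 (G↔T, transversion), site 19 (T↔C, transition).
Of the 4 differences, 3 transitions and 1 transversion over 20 sites: P = 3/20 = 0.150000, Q = 1/20 = 0.050000.
d = −0.5·ln(0.650000) − 0.25·ln(0.900000) = −0.5·(-0.430783) − 0.25·(-0.105361) = 0.2417.

0.2417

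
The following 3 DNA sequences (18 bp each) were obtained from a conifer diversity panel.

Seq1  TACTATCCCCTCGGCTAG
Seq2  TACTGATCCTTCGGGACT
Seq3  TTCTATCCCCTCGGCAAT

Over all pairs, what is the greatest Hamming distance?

Pairwise Hamming distances:
  Seq1 vs Seq2: 8
  Seq1 vs Seq3: 3
  Seq2 vs Seq3: 7
The largest is 8, between Seq1 and Seq2.

8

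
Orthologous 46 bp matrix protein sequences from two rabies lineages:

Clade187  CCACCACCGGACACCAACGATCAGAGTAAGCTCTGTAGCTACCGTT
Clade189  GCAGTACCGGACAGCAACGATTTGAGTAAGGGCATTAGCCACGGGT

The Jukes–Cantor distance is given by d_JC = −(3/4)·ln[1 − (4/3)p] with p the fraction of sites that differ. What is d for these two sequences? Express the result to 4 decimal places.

The sequences differ at positions 1 (C/G), 4 (C/G), 5 (C/T), 14 (C/G), 22 (C/T), 23 (A/T), 31 (C/G), 32 (T/G), 34 (T/A), 35 (G/T), 40 (T/C), 43 (C/G), 45 (T/G).
p = 13/46 = 0.282609.
d = −0.75 · ln(1 − (4/3)·0.282609) = −0.75 · ln(0.623188) = −0.75 · (-0.472907) = 0.3547.

0.3547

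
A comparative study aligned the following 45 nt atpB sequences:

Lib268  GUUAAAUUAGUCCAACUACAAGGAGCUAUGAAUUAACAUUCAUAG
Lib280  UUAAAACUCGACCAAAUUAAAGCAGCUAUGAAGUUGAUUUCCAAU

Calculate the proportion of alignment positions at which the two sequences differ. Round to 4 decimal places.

Mismatches occur at site 1 (G↔U), site 3 (U↔A), site 7 (U↔C), site 9 (A↔C), site 11 (U↔A), site 16 (C↔A), site 18 (A↔U), site 19 (C↔A), site 23 (G↔C), site 33 (U↔G), site 35 (A↔U), site 36 (A↔G), site 37 (C↔A), site 38 (A↔U), site 42 (A↔C), site 43 (U↔A), site 45 (G↔U).
There are 17 differences over 45 sites, so p = 17/45 = 0.3778.

0.3778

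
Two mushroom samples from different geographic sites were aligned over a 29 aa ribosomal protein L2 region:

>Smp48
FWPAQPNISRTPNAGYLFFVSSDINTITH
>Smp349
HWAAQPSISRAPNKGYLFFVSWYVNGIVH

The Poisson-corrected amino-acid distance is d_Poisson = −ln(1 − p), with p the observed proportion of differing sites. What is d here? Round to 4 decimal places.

0.4229

The sequences differ at positions 1 (F/H), 3 (P/A), 7 (N/S), 11 (T/A), 14 (A/K), 22 (S/W), 23 (D/Y), 24 (I/V), 26 (T/G), 28 (T/V).
p = 10/29 = 0.344828.
d = −ln(1 − 0.344828) = −ln(0.655172) = 0.4229.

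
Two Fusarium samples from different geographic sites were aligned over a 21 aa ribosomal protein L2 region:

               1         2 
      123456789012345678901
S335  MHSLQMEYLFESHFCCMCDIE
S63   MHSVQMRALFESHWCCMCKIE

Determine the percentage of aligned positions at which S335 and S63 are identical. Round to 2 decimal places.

76.19%

Differing sites — 4:L/V; 7:E/R; 8:Y/A; 14:F/W; 19:D/K.
16 of the 21 sites match, so the percent identity is 16/21 × 100 = 76.19%.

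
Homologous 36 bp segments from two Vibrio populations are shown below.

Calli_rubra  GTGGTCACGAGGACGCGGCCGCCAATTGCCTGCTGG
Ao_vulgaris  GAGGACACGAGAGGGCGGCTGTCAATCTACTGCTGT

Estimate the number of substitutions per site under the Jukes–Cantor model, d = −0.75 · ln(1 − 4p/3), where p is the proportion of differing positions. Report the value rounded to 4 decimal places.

Differing sites — 2:T/A; 5:T/A; 12:G/A; 13:A/G; 14:C/G; 20:C/T; 22:C/T; 27:T/C; 28:G/T; 29:C/A; 36:G/T.
p = 11/36 = 0.305556.
d = −0.75 · ln(1 − (4/3)·0.305556) = −0.75 · ln(0.592592) = −0.75 · (-0.523249) = 0.3924.

0.3924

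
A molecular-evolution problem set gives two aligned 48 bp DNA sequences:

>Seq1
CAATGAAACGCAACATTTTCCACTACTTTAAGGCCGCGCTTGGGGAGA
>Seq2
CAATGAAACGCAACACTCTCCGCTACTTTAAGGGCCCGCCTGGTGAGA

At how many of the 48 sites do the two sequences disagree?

Mismatches occur at site 16 (T→C), site 18 (T→C), site 22 (A→G), site 34 (C→G), site 36 (G→C), site 40 (T→C), site 44 (G→T).
That gives 7 mismatches out of 48 aligned sites, so the Hamming distance is 7.

7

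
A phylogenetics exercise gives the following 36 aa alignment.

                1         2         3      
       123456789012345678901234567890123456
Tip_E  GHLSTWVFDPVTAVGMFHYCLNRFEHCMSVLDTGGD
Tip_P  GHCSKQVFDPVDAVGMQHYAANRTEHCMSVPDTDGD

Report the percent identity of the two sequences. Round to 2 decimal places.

72.22%

The sequences differ at positions 3 (L/C), 5 (T/K), 6 (W/Q), 12 (T/D), 17 (F/Q), 20 (C/A), 21 (L/A), 24 (F/T), 31 (L/P), 34 (G/D).
26 of the 36 sites match, so the percent identity is 26/36 × 100 = 72.22%.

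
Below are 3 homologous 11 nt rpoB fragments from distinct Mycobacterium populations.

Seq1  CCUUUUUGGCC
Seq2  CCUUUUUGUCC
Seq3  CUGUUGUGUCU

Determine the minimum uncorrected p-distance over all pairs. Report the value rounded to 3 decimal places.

0.091

Pairwise Hamming distances:
  Seq1 vs Seq2: 1
  Seq1 vs Seq3: 5
  Seq2 vs Seq3: 4
The smallest is 1 mismatch, between Seq1 and Seq2; p = 1/11 = 0.091.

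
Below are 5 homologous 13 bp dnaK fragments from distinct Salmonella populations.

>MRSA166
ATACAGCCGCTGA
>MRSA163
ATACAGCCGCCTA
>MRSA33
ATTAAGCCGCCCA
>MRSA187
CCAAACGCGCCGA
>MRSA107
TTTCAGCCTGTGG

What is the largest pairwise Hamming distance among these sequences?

Pairwise Hamming distances:
  MRSA166 vs MRSA163: 2
  MRSA166 vs MRSA33: 4
  MRSA166 vs MRSA187: 6
  MRSA166 vs MRSA107: 5
  MRSA163 vs MRSA33: 3
  MRSA163 vs MRSA187: 6
  MRSA163 vs MRSA107: 7
  MRSA33 vs MRSA187: 6
  MRSA33 vs MRSA107: 7
  MRSA187 vs MRSA107: 10
The largest is 10, between MRSA187 and MRSA107.

10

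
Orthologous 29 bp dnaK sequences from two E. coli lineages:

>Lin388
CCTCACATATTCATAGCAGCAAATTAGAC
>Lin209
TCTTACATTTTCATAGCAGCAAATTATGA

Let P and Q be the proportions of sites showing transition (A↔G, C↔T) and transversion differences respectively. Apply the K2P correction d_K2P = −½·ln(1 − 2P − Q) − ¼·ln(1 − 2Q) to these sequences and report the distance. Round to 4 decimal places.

Differing sites — 1:C/T (Ti); 4:C/T (Ti); 9:A/T (Tv); 27:G/T (Tv); 28:A/G (Ti); 29:C/A (Tv).
Of the 6 differences, 3 transitions and 3 transversions over 29 sites: P = 3/29 = 0.103448, Q = 3/29 = 0.103448.
d = −0.5·ln(0.689656) − 0.25·ln(0.793104) = −0.5·(-0.371562) − 0.25·(-0.231801) = 0.2437.

0.2437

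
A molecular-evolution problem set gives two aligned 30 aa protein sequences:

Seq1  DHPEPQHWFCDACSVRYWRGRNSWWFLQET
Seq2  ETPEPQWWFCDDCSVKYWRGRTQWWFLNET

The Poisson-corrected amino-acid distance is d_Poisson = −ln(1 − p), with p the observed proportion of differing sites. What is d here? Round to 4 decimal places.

0.3102

The sequences differ at positions 1 (D/E), 2 (H/T), 7 (H/W), 12 (A/D), 16 (R/K), 22 (N/T), 23 (S/Q), 28 (Q/N).
p = 8/30 = 0.266667.
d = −ln(1 − 0.266667) = −ln(0.733333) = 0.3102.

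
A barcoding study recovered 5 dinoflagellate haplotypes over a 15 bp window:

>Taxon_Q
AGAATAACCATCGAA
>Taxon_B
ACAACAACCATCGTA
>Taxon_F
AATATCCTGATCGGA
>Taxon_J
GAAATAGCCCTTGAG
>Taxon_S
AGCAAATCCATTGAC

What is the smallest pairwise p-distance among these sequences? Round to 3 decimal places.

0.200

Pairwise Hamming distances:
  Taxon_Q vs Taxon_B: 3
  Taxon_Q vs Taxon_F: 7
  Taxon_Q vs Taxon_J: 6
  Taxon_Q vs Taxon_S: 5
  Taxon_B vs Taxon_F: 8
  Taxon_B vs Taxon_J: 8
  Taxon_B vs Taxon_S: 7
  Taxon_F vs Taxon_J: 10
  Taxon_F vs Taxon_S: 10
  Taxon_J vs Taxon_S: 7
The smallest is 3 mismatches, between Taxon_Q and Taxon_B; p = 3/15 = 0.200.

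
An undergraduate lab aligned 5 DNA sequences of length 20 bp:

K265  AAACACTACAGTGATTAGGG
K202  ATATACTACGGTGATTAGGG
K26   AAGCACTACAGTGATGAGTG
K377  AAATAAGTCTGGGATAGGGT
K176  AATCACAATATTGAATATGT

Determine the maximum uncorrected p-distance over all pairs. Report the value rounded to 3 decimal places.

0.650

Pairwise Hamming distances:
  K265 vs K202: 3
  K265 vs K26: 3
  K265 vs K377: 9
  K265 vs K176: 7
  K202 vs K26: 6
  K202 vs K377: 9
  K202 vs K176: 10
  K26 vs K377: 11
  K26 vs K176: 9
  K377 vs K176: 13
The largest is 13 mismatches, between K377 and K176; p = 13/20 = 0.650.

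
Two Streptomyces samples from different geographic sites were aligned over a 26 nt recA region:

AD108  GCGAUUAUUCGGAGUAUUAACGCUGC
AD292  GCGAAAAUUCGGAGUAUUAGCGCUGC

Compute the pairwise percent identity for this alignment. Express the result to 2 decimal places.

88.46%

Mismatches occur at site 5 (U→A), site 6 (U→A), site 20 (A→G).
23 of the 26 sites match, so the percent identity is 23/26 × 100 = 88.46%.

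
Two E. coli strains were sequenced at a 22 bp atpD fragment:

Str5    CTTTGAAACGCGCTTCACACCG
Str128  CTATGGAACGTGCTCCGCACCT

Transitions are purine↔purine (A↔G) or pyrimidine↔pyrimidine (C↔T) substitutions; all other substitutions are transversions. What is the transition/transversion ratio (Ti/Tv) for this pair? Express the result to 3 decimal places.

2.000

The sequences differ at positions 3 (T/A, transversion), 6 (A/G, transition), 11 (C/T, transition), 15 (T/C, transition), 17 (A/G, transition), 22 (G/T, transversion).
Of the 6 differences, 4 transitions and 2 transversions, so Ti/Tv = 4/2 = 2.000.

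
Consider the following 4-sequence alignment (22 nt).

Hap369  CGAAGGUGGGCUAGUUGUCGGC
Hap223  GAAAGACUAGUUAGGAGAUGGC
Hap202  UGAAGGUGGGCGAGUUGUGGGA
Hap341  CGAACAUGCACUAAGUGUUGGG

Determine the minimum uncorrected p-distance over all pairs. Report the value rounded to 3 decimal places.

Pairwise Hamming distances:
  Hap369 vs Hap223: 11
  Hap369 vs Hap202: 4
  Hap369 vs Hap341: 8
  Hap223 vs Hap202: 13
  Hap223 vs Hap341: 12
  Hap202 vs Hap341: 10
The smallest is 4 mismatches, between Hap369 and Hap202; p = 4/22 = 0.182.

0.182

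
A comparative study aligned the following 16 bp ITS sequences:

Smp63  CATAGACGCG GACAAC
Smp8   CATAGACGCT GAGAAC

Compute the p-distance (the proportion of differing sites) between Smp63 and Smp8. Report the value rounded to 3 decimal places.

0.125

The sequences differ at positions 10 (G/T), 13 (C/G).
There are 2 differences over 16 sites, so p = 2/16 = 0.125.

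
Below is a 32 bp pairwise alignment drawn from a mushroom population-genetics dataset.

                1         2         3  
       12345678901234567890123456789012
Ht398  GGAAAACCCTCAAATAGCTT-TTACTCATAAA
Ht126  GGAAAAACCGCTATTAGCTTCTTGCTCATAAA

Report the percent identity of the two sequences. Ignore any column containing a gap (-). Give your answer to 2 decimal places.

Excluding the 1 gap column leaves 31 comparable sites.
The sequences differ at positions 7 (C/A), 10 (T/G), 12 (A/T), 14 (A/T), 24 (A/G).
26 of the 31 comparable sites match, so the percent identity is 26/31 × 100 = 83.87%.

83.87%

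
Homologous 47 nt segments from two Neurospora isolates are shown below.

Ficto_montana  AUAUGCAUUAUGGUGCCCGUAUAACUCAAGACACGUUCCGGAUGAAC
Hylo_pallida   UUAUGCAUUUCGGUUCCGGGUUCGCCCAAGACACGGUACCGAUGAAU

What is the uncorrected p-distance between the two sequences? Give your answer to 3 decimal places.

0.298

Differing sites — 1:A/U; 10:A/U; 11:U/C; 15:G/U; 18:C/G; 20:U/G; 21:A/U; 23:A/C; 24:A/G; 26:U/C; 36:U/G; 38:C/A; 40:G/C; 47:C/U.
There are 14 differences over 47 sites, so p = 14/47 = 0.298.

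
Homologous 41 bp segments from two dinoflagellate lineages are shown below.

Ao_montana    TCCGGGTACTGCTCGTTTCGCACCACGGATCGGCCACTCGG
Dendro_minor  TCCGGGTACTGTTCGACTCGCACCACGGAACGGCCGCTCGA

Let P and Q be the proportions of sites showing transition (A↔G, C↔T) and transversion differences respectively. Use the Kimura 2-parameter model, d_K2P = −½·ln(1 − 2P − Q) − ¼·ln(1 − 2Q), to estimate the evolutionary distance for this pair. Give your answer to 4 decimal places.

The sequences differ at positions 12 (C/T, transition), 16 (T/A, transversion), 17 (T/C, transition), 30 (T/A, transversion), 36 (A/G, transition), 41 (G/A, transition).
Of the 6 differences, 4 transitions and 2 transversions over 41 sites: P = 4/41 = 0.097561, Q = 2/41 = 0.048780.
d = −0.5·ln(0.756098) − 0.25·ln(0.902440) = −0.5·(-0.279584) − 0.25·(-0.102653) = 0.1655.

0.1655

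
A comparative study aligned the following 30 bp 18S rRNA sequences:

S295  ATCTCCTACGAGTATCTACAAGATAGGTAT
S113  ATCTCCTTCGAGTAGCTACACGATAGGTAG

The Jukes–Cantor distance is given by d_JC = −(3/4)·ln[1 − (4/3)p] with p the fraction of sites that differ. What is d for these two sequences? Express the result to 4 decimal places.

0.1468

The sequences differ at positions 8 (A/T), 15 (T/G), 21 (A/C), 30 (T/G).
p = 4/30 = 0.133333.
d = −0.75 · ln(1 − (4/3)·0.133333) = −0.75 · ln(0.822223) = −0.75 · (-0.195744) = 0.1468.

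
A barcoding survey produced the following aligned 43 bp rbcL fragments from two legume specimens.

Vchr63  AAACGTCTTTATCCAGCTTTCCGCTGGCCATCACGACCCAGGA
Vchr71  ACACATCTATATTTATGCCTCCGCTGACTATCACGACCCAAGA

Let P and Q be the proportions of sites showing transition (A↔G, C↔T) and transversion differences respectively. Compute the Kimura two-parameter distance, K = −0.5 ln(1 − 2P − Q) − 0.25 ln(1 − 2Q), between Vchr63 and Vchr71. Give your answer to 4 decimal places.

Mismatches occur at site 2 (A/C, transversion), site 5 (G/A, transition), site 9 (T/A, transversion), site 13 (C/T, transition), site 14 (C/T, transition), site 16 (G/T, transversion), site 17 (C/G, transversion), site 18 (T/C, transition), site 19 (T/C, transition), site 27 (G/A, transition), site 29 (C/T, transition), site 41 (G/A, transition).
Of the 12 differences, 8 transitions and 4 transversions over 43 sites: P = 8/43 = 0.186047, Q = 4/43 = 0.093023.
d = −0.5·ln(0.534883) − 0.25·ln(0.813954) = −0.5·(-0.625707) − 0.25·(-0.205851) = 0.3643.

0.3643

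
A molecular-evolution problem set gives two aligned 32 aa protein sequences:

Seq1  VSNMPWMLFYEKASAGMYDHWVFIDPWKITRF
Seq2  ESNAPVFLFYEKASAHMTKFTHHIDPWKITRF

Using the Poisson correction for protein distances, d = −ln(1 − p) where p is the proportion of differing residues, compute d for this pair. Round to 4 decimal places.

Mismatches occur at site 1 (V/E), site 4 (M/A), site 6 (W/V), site 7 (M/F), site 16 (G/H), site 18 (Y/T), site 19 (D/K), site 20 (H/F), site 21 (W/T), site 22 (V/H), site 23 (F/H).
p = 11/32 = 0.343750.
d = −ln(1 − 0.343750) = −ln(0.656250) = 0.4212.

0.4212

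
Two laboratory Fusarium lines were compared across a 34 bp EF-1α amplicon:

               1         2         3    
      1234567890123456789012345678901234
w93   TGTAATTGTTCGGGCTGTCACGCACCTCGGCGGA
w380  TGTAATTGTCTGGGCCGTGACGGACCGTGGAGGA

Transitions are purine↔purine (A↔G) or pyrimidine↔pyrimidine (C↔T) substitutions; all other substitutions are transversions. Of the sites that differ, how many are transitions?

Differing sites — 10:T/C (Ti); 11:C/T (Ti); 16:T/C (Ti); 19:C/G (Tv); 23:C/G (Tv); 27:T/G (Tv); 28:C/T (Ti); 31:C/A (Tv).
Of the 8 differences, 4 transitions and 4 transversions, so the answer is 4.

4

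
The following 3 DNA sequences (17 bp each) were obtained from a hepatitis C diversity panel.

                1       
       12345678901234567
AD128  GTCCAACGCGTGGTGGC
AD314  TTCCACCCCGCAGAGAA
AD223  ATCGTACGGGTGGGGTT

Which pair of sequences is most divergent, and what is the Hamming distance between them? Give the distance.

Pairwise Hamming distances:
  AD128 vs AD314: 8
  AD128 vs AD223: 7
  AD314 vs AD223: 11
The largest is 11, between AD314 and AD223.

11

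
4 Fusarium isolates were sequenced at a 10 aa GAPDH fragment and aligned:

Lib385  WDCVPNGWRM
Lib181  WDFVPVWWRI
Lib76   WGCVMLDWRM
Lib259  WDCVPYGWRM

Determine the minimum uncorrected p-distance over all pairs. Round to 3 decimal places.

0.100

Pairwise Hamming distances:
  Lib385 vs Lib181: 4
  Lib385 vs Lib76: 4
  Lib385 vs Lib259: 1
  Lib181 vs Lib76: 6
  Lib181 vs Lib259: 4
  Lib76 vs Lib259: 4
The smallest is 1 mismatch, between Lib385 and Lib259; p = 1/10 = 0.100.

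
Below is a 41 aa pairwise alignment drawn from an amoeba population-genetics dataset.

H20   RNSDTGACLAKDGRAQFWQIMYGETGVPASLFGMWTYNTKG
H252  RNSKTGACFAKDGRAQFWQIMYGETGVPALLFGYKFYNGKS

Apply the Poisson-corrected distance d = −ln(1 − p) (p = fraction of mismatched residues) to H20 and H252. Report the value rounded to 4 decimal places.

Mismatches occur at site 4 (D/K), site 9 (L/F), site 30 (S/L), site 34 (M/Y), site 35 (W/K), site 36 (T/F), site 39 (T/G), site 41 (G/S).
p = 8/41 = 0.195122.
d = −ln(1 − 0.195122) = −ln(0.804878) = 0.2171.

0.2171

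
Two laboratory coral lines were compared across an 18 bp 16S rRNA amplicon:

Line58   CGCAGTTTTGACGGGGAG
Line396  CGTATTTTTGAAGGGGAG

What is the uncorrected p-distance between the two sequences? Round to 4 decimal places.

Differing sites — 3:C/T; 5:G/T; 12:C/A.
There are 3 differences over 18 sites, so p = 3/18 = 0.1667.

0.1667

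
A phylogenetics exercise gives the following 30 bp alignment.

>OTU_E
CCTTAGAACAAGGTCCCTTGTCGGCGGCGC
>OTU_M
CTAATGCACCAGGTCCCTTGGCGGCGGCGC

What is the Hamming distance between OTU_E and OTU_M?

Mismatches occur at site 2 (C↔T), site 3 (T↔A), site 4 (T↔A), site 5 (A↔T), site 7 (A↔C), site 10 (A↔C), site 21 (T↔G).
That gives 7 mismatches out of 30 aligned sites, so the Hamming distance is 7.

7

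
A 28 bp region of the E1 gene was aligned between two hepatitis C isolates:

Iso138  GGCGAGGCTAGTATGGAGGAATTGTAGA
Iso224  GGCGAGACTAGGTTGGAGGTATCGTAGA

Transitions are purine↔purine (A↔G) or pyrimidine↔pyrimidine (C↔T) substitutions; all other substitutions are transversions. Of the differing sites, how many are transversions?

Mismatches occur at site 7 (G/A, transition), site 12 (T/G, transversion), site 13 (A/T, transversion), site 20 (A/T, transversion), site 23 (T/C, transition).
Of the 5 differences, 2 transitions and 3 transversions, so the answer is 3.

3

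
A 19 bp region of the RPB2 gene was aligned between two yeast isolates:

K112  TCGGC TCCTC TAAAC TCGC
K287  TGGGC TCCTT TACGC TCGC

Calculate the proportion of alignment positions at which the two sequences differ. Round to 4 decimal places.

0.2105

The sequences differ at positions 2 (C/G), 10 (C/T), 13 (A/C), 14 (A/G).
There are 4 differences over 19 sites, so p = 4/19 = 0.2105.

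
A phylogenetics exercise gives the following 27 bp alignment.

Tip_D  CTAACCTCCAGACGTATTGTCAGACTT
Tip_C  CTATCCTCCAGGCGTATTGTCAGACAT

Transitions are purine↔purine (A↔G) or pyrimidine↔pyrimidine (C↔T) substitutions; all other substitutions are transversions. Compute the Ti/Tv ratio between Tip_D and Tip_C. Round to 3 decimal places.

The sequences differ at positions 4 (A/T, transversion), 12 (A/G, transition), 26 (T/A, transversion).
Of the 3 differences, 1 transition and 2 transversions, so Ti/Tv = 1/2 = 0.500.

0.500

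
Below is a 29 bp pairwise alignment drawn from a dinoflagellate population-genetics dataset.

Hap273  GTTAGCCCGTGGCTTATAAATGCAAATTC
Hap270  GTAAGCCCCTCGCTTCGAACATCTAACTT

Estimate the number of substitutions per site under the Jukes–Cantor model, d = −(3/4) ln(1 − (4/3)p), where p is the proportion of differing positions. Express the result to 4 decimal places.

0.5285

Mismatches occur at site 3 (T→A), site 9 (G→C), site 11 (G→C), site 16 (A→C), site 17 (T→G), site 20 (A→C), site 21 (T→A), site 22 (G→T), site 24 (A→T), site 27 (T→C), site 29 (C→T).
p = 11/29 = 0.379310.
d = −0.75 · ln(1 − (4/3)·0.379310) = −0.75 · ln(0.494253) = −0.75 · (-0.704708) = 0.5285.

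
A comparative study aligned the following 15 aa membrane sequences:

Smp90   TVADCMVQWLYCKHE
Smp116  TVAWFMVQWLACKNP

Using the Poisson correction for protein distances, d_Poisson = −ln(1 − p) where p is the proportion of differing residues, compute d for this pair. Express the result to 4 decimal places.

0.4055

The sequences differ at positions 4 (D/W), 5 (C/F), 11 (Y/A), 14 (H/N), 15 (E/P).
p = 5/15 = 0.333333.
d = −ln(1 − 0.333333) = −ln(0.666667) = 0.4055.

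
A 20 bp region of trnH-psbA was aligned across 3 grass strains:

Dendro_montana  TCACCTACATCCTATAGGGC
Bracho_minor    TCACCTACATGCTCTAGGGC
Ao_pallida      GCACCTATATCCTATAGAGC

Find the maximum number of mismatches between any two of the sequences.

Pairwise Hamming distances:
  Dendro_montana vs Bracho_minor: 2
  Dendro_montana vs Ao_pallida: 3
  Bracho_minor vs Ao_pallida: 5
The largest is 5, between Bracho_minor and Ao_pallida.

5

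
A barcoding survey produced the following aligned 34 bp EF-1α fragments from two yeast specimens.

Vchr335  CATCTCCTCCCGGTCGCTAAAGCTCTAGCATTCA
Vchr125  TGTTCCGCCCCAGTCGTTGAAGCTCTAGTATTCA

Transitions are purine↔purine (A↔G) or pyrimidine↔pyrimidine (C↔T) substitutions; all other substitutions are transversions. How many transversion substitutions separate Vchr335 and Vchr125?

The sequences differ at positions 1 (C/T, transition), 2 (A/G, transition), 4 (C/T, transition), 5 (T/C, transition), 7 (C/G, transversion), 8 (T/C, transition), 12 (G/A, transition), 17 (C/T, transition), 19 (A/G, transition), 29 (C/T, transition).
Of the 10 differences, 9 transitions and 1 transversion, so the answer is 1.

1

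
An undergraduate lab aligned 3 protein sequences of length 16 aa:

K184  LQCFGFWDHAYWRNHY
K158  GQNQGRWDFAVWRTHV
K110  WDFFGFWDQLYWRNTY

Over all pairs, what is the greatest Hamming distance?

11

Pairwise Hamming distances:
  K184 vs K158: 8
  K184 vs K110: 6
  K158 vs K110: 11
The largest is 11, between K158 and K110.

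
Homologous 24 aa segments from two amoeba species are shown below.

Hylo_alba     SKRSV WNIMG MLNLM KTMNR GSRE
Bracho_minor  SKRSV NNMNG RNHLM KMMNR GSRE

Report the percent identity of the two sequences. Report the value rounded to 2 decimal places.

70.83%

The sequences differ at positions 6 (W/N), 8 (I/M), 9 (M/N), 11 (M/R), 12 (L/N), 13 (N/H), 17 (T/M).
17 of the 24 sites match, so the percent identity is 17/24 × 100 = 70.83%.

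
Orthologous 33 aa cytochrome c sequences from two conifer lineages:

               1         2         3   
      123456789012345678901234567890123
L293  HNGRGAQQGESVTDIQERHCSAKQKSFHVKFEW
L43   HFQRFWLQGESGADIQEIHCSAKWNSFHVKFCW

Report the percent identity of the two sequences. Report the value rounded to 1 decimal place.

Differing sites — 2:N/F; 3:G/Q; 5:G/F; 6:A/W; 7:Q/L; 12:V/G; 13:T/A; 18:R/I; 24:Q/W; 25:K/N; 32:E/C.
22 of the 33 sites match, so the percent identity is 22/33 × 100 = 66.7%.

66.7%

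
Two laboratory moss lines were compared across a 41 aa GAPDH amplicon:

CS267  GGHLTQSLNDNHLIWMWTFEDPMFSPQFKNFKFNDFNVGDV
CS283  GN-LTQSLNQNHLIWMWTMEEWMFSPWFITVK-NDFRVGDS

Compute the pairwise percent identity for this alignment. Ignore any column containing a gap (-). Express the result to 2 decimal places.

71.79%

Excluding the 2 gap columns leaves 39 comparable sites.
The sequences differ at positions 2 (G/N), 10 (D/Q), 19 (F/M), 21 (D/E), 22 (P/W), 27 (Q/W), 29 (K/I), 30 (N/T), 31 (F/V), 37 (N/R), 41 (V/S).
28 of the 39 comparable sites match, so the percent identity is 28/39 × 100 = 71.79%.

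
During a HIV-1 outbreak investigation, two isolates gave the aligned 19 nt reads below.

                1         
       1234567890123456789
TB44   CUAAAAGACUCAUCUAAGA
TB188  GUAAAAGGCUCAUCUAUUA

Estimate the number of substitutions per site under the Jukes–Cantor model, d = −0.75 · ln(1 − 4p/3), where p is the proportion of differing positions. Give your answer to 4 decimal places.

0.2471

Differing sites — 1:C/G; 8:A/G; 17:A/U; 18:G/U.
p = 4/19 = 0.210526.
d = −0.75 · ln(1 − (4/3)·0.210526) = −0.75 · ln(0.719299) = −0.75 · (-0.329478) = 0.2471.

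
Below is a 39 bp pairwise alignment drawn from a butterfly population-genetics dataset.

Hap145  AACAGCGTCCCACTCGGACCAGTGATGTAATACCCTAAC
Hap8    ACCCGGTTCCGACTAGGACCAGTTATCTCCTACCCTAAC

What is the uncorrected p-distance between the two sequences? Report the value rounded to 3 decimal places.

Differing sites — 2:A/C; 4:A/C; 6:C/G; 7:G/T; 11:C/G; 15:C/A; 24:G/T; 27:G/C; 29:A/C; 30:A/C.
There are 10 differences over 39 sites, so p = 10/39 = 0.256.

0.256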